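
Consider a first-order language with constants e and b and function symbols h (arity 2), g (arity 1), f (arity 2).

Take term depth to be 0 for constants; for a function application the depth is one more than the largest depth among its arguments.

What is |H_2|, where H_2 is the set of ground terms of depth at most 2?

Count level by level. With function symbols h/2, g/1, f/2, the terms of depth ≤ k are the 2 constants together with each function applied to depth-≤(k−1) tuples, so N_k = 2 + N_{k-1}^2 + N_{k-1} + N_{k-1}^2.
N_0 = 2
N_1 = 2 + 2^2 + 2 + 2^2 = 12
N_2 = 2 + 12^2 + 12 + 12^2 = 302

302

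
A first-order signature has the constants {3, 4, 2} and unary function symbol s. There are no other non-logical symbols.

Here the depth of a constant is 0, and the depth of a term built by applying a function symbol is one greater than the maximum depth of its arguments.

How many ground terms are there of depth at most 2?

9

If N_k denotes the number of depth-≤k ground terms, the 3 constants give N_0 = 3, and each function symbol of arity r contributes N_{k-1}^r new terms at level k: N_k = 3 + N_{k-1}.
N_0 = 3
N_1 = 3 + 3 = 6
N_2 = 3 + 6 = 9
Explicitly: 3, 4, 2, s(3), s(4), s(2), s(s(3)), s(s(4)), s(s(2)).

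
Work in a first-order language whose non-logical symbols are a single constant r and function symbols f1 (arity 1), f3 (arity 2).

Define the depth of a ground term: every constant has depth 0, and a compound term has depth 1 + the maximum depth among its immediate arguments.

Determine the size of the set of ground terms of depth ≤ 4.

33673

Write N_k for the number of ground terms of depth ≤ k. A term of depth ≤ k is either a constant or a function symbol applied to arguments of depth ≤ k−1, so N_k = 1 + N_{k-1} + N_{k-1}^2.
N_0 = 1
N_1 = 1 + 1 + 1^2 = 3
N_2 = 1 + 3 + 3^2 = 13
N_3 = 1 + 13 + 13^2 = 183
N_4 = 1 + 183 + 183^2 = 33673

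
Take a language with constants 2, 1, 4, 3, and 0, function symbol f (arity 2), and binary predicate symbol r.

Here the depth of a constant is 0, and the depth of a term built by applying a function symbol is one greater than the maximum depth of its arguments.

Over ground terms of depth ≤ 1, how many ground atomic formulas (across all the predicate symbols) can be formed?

900

First count ground terms of depth ≤ 1.
Write N_k for the number of ground terms of depth ≤ k. A term of depth ≤ k is either a constant or a function symbol applied to arguments of depth ≤ k−1, so N_k = 5 + N_{k-1}^2.
N_0 = 5
N_1 = 5 + 5^2 = 30
So |H| = 30.
For each predicate symbol, the number of ground atoms is |H| raised to its arity; summing:
  r: 30^2 = 900
Total ground atoms: 900.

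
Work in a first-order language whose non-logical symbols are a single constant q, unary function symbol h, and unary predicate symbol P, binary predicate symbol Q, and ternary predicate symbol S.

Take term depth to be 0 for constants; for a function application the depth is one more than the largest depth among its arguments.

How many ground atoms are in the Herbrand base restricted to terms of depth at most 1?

First count ground terms of depth ≤ 1.
Count level by level. With function symbols h/1, the terms of depth ≤ k are the 1 constant together with each function applied to depth-≤(k−1) tuples, so N_k = 1 + N_{k-1}.
N_0 = 1
N_1 = 1 + 1 = 2
Explicitly: q, h(q).
So |H| = 2.
A ground atom is a predicate applied to a tuple of terms from H, so the count is the sum over predicates of |H|^arity:
  P: 2;  Q: 2^2 = 4;  S: 2^3 = 8
Total ground atoms: 2 + 4 + 8 = 14.

14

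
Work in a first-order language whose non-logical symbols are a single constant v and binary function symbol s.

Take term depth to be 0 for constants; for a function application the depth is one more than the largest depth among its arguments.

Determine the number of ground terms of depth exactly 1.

If N_k denotes the number of depth-≤k ground terms, the 1 constant gives N_0 = 1, and each function symbol of arity r contributes N_{k-1}^r new terms at level k: N_k = 1 + N_{k-1}^2.
N_0 = 1
N_1 = 1 + 1^2 = 2
Terms of depth exactly 1: N_1 − N_0 = 2 − 1 = 1.

1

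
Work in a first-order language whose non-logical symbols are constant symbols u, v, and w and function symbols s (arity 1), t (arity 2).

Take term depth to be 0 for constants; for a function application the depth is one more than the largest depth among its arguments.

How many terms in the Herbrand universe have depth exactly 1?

If N_k denotes the number of depth-≤k ground terms, the 3 constants give N_0 = 3, and each function symbol of arity r contributes N_{k-1}^r new terms at level k: N_k = 3 + N_{k-1} + N_{k-1}^2.
N_0 = 3
N_1 = 3 + 3 + 3^2 = 15
Terms of depth exactly 1: N_1 − N_0 = 15 − 3 = 12.

12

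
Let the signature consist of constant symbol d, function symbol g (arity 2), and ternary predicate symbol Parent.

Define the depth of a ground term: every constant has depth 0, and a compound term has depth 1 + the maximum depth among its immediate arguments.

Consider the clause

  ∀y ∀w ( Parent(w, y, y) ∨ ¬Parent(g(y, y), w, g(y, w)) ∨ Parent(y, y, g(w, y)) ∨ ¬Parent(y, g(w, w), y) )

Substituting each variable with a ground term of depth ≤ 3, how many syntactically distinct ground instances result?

Ground terms of depth ≤ 3:
  Write N_k for the number of ground terms of depth ≤ k. A term of depth ≤ k is either a constant or a function symbol applied to arguments of depth ≤ k−1, so N_k = 1 + N_{k-1}^2.
  N_0 = 1
  N_1 = 1 + 1^2 = 2
  N_2 = 1 + 2^2 = 5
  N_3 = 1 + 5^2 = 26
So there are 26 ground terms available for substitution.
Each of y, w ranges independently over the available ground terms, and distinct assignments produce distinct instances.
Number of ground instances = 26^2 = 676.

676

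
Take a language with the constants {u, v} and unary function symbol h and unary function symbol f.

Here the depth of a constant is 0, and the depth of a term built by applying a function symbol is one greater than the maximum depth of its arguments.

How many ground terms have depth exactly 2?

8

Write N_k for the number of ground terms of depth ≤ k. A term of depth ≤ k is either a constant or a function symbol applied to arguments of depth ≤ k−1, so N_k = 2 + N_{k-1} + N_{k-1}.
N_0 = 2
N_1 = 2 + 2 + 2 = 6
N_2 = 2 + 6 + 6 = 14
Terms of depth exactly 2: N_2 − N_1 = 14 − 6 = 8.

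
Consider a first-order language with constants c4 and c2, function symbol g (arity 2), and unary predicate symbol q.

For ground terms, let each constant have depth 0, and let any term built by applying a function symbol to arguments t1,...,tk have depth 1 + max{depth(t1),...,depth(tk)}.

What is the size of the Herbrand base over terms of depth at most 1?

First count ground terms of depth ≤ 1.
Let N_k count ground terms of depth at most k. Each non-constant term of depth ≤ k is some function symbol applied to depth-≤(k−1) arguments, giving N_k = 2 + N_{k-1}^2.
N_0 = 2
N_1 = 2 + 2^2 = 6
So |H| = 6.
Ground atoms are formed by filling each argument slot of a predicate with a term from H, so an r-ary predicate gives |H|^r atoms:
  q: 6
Total ground atoms: 6.

6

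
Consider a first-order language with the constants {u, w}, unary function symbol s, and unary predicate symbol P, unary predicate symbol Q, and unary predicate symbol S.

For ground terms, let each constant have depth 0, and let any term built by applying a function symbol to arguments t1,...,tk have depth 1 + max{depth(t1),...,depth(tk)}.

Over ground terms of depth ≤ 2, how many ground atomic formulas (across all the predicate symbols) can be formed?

First count ground terms of depth ≤ 2.
Write N_k for the number of ground terms of depth ≤ k. A term of depth ≤ k is either a constant or a function symbol applied to arguments of depth ≤ k−1, so N_k = 2 + N_{k-1}.
N_0 = 2
N_1 = 2 + 2 = 4
N_2 = 2 + 4 = 6
Explicitly: u, w, s(u), s(w), s(s(u)), s(s(w)).
So |H| = 6.
Each predicate of arity r yields |H|^r ground atoms (one per choice of an r-tuple from H):
  P: 6;  Q: 6;  S: 6
Total ground atoms: 6 + 6 + 6 = 18.

18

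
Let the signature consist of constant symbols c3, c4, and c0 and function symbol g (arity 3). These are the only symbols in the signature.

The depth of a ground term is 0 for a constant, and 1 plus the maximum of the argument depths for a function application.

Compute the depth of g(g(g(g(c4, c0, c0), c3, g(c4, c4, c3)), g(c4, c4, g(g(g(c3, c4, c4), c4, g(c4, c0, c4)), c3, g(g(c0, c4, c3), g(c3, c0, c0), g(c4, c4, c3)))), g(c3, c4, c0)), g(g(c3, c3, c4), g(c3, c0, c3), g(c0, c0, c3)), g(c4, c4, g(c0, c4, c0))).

depth(g(c4, c0, c0)) = 1 + max(0, 0, 0) = 1
depth(g(c4, c4, c3)) = 1 + max(0, 0, 0) = 1
depth(g(g(c4, c0, c0), c3, g(c4, c4, c3))) = 1 + max(1, 0, 1) = 2
depth(g(c3, c4, c4)) = 1 + max(0, 0, 0) = 1
depth(g(c4, c0, c4)) = 1 + max(0, 0, 0) = 1
depth(g(g(c3, c4, c4), c4, g(c4, c0, c4))) = 1 + max(1, 0, 1) = 2
depth(g(c0, c4, c3)) = 1 + max(0, 0, 0) = 1
depth(g(c3, c0, c0)) = 1 + max(0, 0, 0) = 1
depth(g(g(c0, c4, c3), g(c3, c0, c0), g(c4, c4, c3))) = 1 + max(1, 1, 1) = 2
depth(g(g(g(c3, c4, c4), c4, g(c4, c0, c4)), c3, g(g(c0, c4, c3), g(c3, c0, c0), g(c4, c4, c3)))) = 1 + max(2, 0, 2) = 3
depth(g(c4, c4, g(g(g(c3, c4, c4), c4, g(c4, c0, c4)), c3, g(g(c0, c4, c3), g(c3, c0, c0), g(c4, c4, c3))))) = 1 + max(0, 0, 3) = 4
depth(g(c3, c4, c0)) = 1 + max(0, 0, 0) = 1
depth(g(g(g(c4, c0, c0), c3, g(c4, c4, c3)), g(c4, c4, g(g(g(c3, c4, c4), c4, g(c4, c0, c4)), c3, g(g(c0, c4, c3), g(c3, c0, c0), g(c4, c4, c3)))), g(c3, c4, c0))) = 1 + max(2, 4, 1) = 5
depth(g(c3, c3, c4)) = 1 + max(0, 0, 0) = 1
depth(g(c3, c0, c3)) = 1 + max(0, 0, 0) = 1
depth(g(c0, c0, c3)) = 1 + max(0, 0, 0) = 1
depth(g(g(c3, c3, c4), g(c3, c0, c3), g(c0, c0, c3))) = 1 + max(1, 1, 1) = 2
depth(g(c0, c4, c0)) = 1 + max(0, 0, 0) = 1
depth(g(c4, c4, g(c0, c4, c0))) = 1 + max(0, 0, 1) = 2
depth(g(g(g(g(c4, c0, c0), c3, g(c4, c4, c3)), g(c4, c4, g(g(g(c3, c4, c4), c4, g(c4, c0, c4)), c3, g(g(c0, c4, c3), g(c3, c0, c0), g(c4, c4, c3)))), g(c3, c4, c0)), g(g(c3, c3, c4), g(c3, c0, c3), g(c0, c0, c3)), g(c4, c4, g(c0, c4, c0)))) = 1 + max(5, 2, 2) = 6

6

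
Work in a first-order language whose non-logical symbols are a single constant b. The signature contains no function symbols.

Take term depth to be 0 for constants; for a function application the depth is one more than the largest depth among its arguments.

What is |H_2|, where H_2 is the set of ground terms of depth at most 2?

With no function symbols every ground term is a constant, so there is exactly 1 ground term at every depth bound.
N_0 = 1
N_1 = 1
N_2 = 1

1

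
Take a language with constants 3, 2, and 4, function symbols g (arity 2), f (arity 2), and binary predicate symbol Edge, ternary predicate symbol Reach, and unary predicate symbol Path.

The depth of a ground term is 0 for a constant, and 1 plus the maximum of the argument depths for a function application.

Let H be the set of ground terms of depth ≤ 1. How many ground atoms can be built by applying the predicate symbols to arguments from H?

9723

First count ground terms of depth ≤ 1.
Write N_k for the number of ground terms of depth ≤ k. A term of depth ≤ k is either a constant or a function symbol applied to arguments of depth ≤ k−1, so N_k = 3 + N_{k-1}^2 + N_{k-1}^2.
N_0 = 3
N_1 = 3 + 3^2 + 3^2 = 21
So |H| = 21.
A ground atom is a predicate applied to a tuple of terms from H, so the count is the sum over predicates of |H|^arity:
  Edge: 21^2 = 441;  Reach: 21^3 = 9261;  Path: 21
Total ground atoms: 441 + 9261 + 21 = 9723.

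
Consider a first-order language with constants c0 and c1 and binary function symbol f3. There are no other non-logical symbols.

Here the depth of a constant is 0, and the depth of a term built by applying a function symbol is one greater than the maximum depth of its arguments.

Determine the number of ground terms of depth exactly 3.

1408

Let N_k = |{terms of depth ≤ k}|. Then N_0 = 2 and N_k = 2 + N_{k-1}^2 for k ≥ 1 (one summand per function symbol, arity giving the exponent).
N_0 = 2
N_1 = 2 + 2^2 = 6
N_2 = 2 + 6^2 = 38
N_3 = 2 + 38^2 = 1446
Terms of depth exactly 3: N_3 − N_2 = 1446 − 38 = 1408.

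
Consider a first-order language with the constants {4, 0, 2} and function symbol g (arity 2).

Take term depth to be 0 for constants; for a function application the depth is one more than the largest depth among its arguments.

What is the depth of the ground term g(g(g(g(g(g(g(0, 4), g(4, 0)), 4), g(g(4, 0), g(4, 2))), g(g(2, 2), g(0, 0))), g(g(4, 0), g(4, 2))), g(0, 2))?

depth(g(0, 4)) = 1 + max(0, 0) = 1
depth(g(4, 0)) = 1 + max(0, 0) = 1
depth(g(g(0, 4), g(4, 0))) = 1 + max(1, 1) = 2
depth(g(g(g(0, 4), g(4, 0)), 4)) = 1 + max(2, 0) = 3
depth(g(4, 2)) = 1 + max(0, 0) = 1
depth(g(g(4, 0), g(4, 2))) = 1 + max(1, 1) = 2
depth(g(g(g(g(0, 4), g(4, 0)), 4), g(g(4, 0), g(4, 2)))) = 1 + max(3, 2) = 4
depth(g(2, 2)) = 1 + max(0, 0) = 1
depth(g(0, 0)) = 1 + max(0, 0) = 1
depth(g(g(2, 2), g(0, 0))) = 1 + max(1, 1) = 2
depth(g(g(g(g(g(0, 4), g(4, 0)), 4), g(g(4, 0), g(4, 2))), g(g(2, 2), g(0, 0)))) = 1 + max(4, 2) = 5
depth(g(g(g(g(g(g(0, 4), g(4, 0)), 4), g(g(4, 0), g(4, 2))), g(g(2, 2), g(0, 0))), g(g(4, 0), g(4, 2)))) = 1 + max(5, 2) = 6
depth(g(0, 2)) = 1 + max(0, 0) = 1
depth(g(g(g(g(g(g(g(0, 4), g(4, 0)), 4), g(g(4, 0), g(4, 2))), g(g(2, 2), g(0, 0))), g(g(4, 0), g(4, 2))), g(0, 2))) = 1 + max(6, 1) = 7

7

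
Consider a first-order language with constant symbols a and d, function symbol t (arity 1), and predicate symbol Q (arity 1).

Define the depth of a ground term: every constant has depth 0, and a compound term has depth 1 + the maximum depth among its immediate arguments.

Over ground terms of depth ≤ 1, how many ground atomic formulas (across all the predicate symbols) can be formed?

4

First count ground terms of depth ≤ 1.
Let N_k = |{terms of depth ≤ k}|. Then N_0 = 2 and N_k = 2 + N_{k-1} for k ≥ 1 (one summand per function symbol, arity giving the exponent).
N_0 = 2
N_1 = 2 + 2 = 4
Explicitly: a, d, t(a), t(d).
So |H| = 4.
A ground atom is a predicate applied to a tuple of terms from H, so the count is the sum over predicates of |H|^arity:
  Q: 4
Total ground atoms: 4.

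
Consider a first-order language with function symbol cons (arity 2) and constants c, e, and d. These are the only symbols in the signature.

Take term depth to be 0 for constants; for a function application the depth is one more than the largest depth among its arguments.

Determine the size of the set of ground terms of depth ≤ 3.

If N_k denotes the number of depth-≤k ground terms, the 3 constants give N_0 = 3, and each function symbol of arity r contributes N_{k-1}^r new terms at level k: N_k = 3 + N_{k-1}^2.
N_0 = 3
N_1 = 3 + 3^2 = 12
N_2 = 3 + 12^2 = 147
N_3 = 3 + 147^2 = 21612

21612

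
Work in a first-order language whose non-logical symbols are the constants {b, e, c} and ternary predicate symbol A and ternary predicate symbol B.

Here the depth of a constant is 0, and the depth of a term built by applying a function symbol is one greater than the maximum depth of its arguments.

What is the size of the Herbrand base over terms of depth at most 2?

First count ground terms of depth ≤ 2.
With no function symbols every ground term is a constant, so there are exactly 3 ground terms at every depth bound.
N_0 = 3
N_1 = 3
N_2 = 3
So |H| = 3.
A ground atom is a predicate applied to a tuple of terms from H, so the count is the sum over predicates of |H|^arity:
  A: 3^3 = 27;  B: 3^3 = 27
Total ground atoms: 27 + 27 = 54.

54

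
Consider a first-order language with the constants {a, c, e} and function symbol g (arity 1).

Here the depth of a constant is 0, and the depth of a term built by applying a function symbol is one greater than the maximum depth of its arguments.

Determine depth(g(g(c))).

2

depth(g(c)) = 1 + depth(c) = 1 + 0 = 1
depth(g(g(c))) = 1 + depth(g(c)) = 1 + 1 = 2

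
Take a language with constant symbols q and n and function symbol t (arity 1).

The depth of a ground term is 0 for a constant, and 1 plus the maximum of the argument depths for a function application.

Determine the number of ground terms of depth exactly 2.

If N_k denotes the number of depth-≤k ground terms, the 2 constants give N_0 = 2, and each function symbol of arity r contributes N_{k-1}^r new terms at level k: N_k = 2 + N_{k-1}.
N_0 = 2
N_1 = 2 + 2 = 4
N_2 = 2 + 4 = 6
Terms of depth exactly 2: N_2 − N_1 = 6 − 4 = 2.

2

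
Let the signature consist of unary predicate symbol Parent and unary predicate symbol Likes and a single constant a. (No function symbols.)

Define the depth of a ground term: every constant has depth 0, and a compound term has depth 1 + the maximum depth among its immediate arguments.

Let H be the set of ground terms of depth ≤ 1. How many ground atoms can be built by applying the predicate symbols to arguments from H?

First count ground terms of depth ≤ 1.
With no function symbols every ground term is a constant, so there is exactly 1 ground term at every depth bound.
N_0 = 1
N_1 = 1
So |H| = 1.
Each predicate of arity r yields |H|^r ground atoms (one per choice of an r-tuple from H):
  Parent: 1;  Likes: 1
Total ground atoms: 1 + 1 = 2.

2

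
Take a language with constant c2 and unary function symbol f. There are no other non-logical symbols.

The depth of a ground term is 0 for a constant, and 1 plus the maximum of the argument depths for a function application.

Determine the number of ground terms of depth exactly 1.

Write N_k for the number of ground terms of depth ≤ k. A term of depth ≤ k is either a constant or a function symbol applied to arguments of depth ≤ k−1, so N_k = 1 + N_{k-1}.
N_0 = 1
N_1 = 1 + 1 = 2
Terms of depth exactly 1: N_1 − N_0 = 2 − 1 = 1.

1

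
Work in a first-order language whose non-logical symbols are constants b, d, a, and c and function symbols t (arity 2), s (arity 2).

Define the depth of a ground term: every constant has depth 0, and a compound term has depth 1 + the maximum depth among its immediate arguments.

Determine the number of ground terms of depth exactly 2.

Let N_k count ground terms of depth at most k. Each non-constant term of depth ≤ k is some function symbol applied to depth-≤(k−1) arguments, giving N_k = 4 + N_{k-1}^2 + N_{k-1}^2.
N_0 = 4
N_1 = 4 + 4^2 + 4^2 = 36
N_2 = 4 + 36^2 + 36^2 = 2596
Terms of depth exactly 2: N_2 − N_1 = 2596 − 36 = 2560.

2560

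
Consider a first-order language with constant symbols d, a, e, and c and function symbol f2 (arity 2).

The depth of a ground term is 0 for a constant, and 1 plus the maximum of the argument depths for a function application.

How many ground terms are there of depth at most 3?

Let N_k = |{terms of depth ≤ k}|. Then N_0 = 4 and N_k = 4 + N_{k-1}^2 for k ≥ 1 (one summand per function symbol, arity giving the exponent).
N_0 = 4
N_1 = 4 + 4^2 = 20
N_2 = 4 + 20^2 = 404
N_3 = 4 + 404^2 = 163220

163220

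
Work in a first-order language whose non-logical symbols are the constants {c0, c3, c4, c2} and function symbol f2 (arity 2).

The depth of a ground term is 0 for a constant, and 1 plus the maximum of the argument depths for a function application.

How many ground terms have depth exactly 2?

384

Let N_k count ground terms of depth at most k. Each non-constant term of depth ≤ k is some function symbol applied to depth-≤(k−1) arguments, giving N_k = 4 + N_{k-1}^2.
N_0 = 4
N_1 = 4 + 4^2 = 20
N_2 = 4 + 20^2 = 404
Terms of depth exactly 2: N_2 − N_1 = 404 − 20 = 384.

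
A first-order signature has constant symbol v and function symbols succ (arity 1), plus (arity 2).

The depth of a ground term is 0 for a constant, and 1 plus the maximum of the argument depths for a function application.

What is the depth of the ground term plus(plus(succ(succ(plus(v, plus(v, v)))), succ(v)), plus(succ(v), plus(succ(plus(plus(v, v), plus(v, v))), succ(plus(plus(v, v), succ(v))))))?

depth(plus(v, v)) = 1 + max(0, 0) = 1
depth(plus(v, plus(v, v))) = 1 + max(0, 1) = 2
depth(succ(plus(v, plus(v, v)))) = 1 + depth(plus(v, plus(v, v))) = 1 + 2 = 3
depth(succ(succ(plus(v, plus(v, v))))) = 1 + depth(succ(plus(v, plus(v, v)))) = 1 + 3 = 4
depth(succ(v)) = 1 + depth(v) = 1 + 0 = 1
depth(plus(succ(succ(plus(v, plus(v, v)))), succ(v))) = 1 + max(4, 1) = 5
depth(plus(plus(v, v), plus(v, v))) = 1 + max(1, 1) = 2
depth(succ(plus(plus(v, v), plus(v, v)))) = 1 + depth(plus(plus(v, v), plus(v, v))) = 1 + 2 = 3
depth(plus(plus(v, v), succ(v))) = 1 + max(1, 1) = 2
depth(succ(plus(plus(v, v), succ(v)))) = 1 + depth(plus(plus(v, v), succ(v))) = 1 + 2 = 3
depth(plus(succ(plus(plus(v, v), plus(v, v))), succ(plus(plus(v, v), succ(v))))) = 1 + max(3, 3) = 4
depth(plus(succ(v), plus(succ(plus(plus(v, v), plus(v, v))), succ(plus(plus(v, v), succ(v)))))) = 1 + max(1, 4) = 5
depth(plus(plus(succ(succ(plus(v, plus(v, v)))), succ(v)), plus(succ(v), plus(succ(plus(plus(v, v), plus(v, v))), succ(plus(plus(v, v), succ(v))))))) = 1 + max(5, 5) = 6

6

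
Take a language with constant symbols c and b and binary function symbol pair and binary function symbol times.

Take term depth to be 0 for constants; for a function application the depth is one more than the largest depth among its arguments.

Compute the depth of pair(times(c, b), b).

depth(times(c, b)) = 1 + max(0, 0) = 1
depth(pair(times(c, b), b)) = 1 + max(1, 0) = 2

2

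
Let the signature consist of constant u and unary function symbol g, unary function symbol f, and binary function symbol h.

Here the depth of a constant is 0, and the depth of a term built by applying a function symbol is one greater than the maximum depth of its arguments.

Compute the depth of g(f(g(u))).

depth(g(u)) = 1 + depth(u) = 1 + 0 = 1
depth(f(g(u))) = 1 + depth(g(u)) = 1 + 1 = 2
depth(g(f(g(u)))) = 1 + depth(f(g(u))) = 1 + 2 = 3

3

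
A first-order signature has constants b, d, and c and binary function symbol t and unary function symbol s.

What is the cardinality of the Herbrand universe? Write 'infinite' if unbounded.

infinite

The signature has at least one function symbol (t, arity 2) and at least one constant (b).
Iterating t gives infinitely many distinct ground terms: b, t(b, b), t(t(b, b), t(b, b)), ...
So the Herbrand universe is infinite.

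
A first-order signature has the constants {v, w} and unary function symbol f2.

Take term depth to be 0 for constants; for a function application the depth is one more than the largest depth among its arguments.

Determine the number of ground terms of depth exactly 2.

2

Count level by level. With function symbols f2/1, the terms of depth ≤ k are the 2 constants together with each function applied to depth-≤(k−1) tuples, so N_k = 2 + N_{k-1}.
N_0 = 2
N_1 = 2 + 2 = 4
N_2 = 2 + 4 = 6
Terms of depth exactly 2: N_2 − N_1 = 6 − 4 = 2.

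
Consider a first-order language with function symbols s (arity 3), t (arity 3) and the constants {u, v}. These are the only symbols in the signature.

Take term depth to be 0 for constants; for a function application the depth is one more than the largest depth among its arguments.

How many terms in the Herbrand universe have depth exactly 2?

Let N_k = |{terms of depth ≤ k}|. Then N_0 = 2 and N_k = 2 + N_{k-1}^3 + N_{k-1}^3 for k ≥ 1 (one summand per function symbol, arity giving the exponent).
N_0 = 2
N_1 = 2 + 2^3 + 2^3 = 18
N_2 = 2 + 18^3 + 18^3 = 11666
Terms of depth exactly 2: N_2 − N_1 = 11666 − 18 = 11648.

11648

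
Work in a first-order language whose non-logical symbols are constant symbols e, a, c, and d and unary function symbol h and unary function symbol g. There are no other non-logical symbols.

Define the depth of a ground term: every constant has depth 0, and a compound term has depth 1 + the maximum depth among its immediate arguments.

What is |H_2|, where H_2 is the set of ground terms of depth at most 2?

28

Let N_k = |{terms of depth ≤ k}|. Then N_0 = 4 and N_k = 4 + N_{k-1} + N_{k-1} for k ≥ 1 (one summand per function symbol, arity giving the exponent).
N_0 = 4
N_1 = 4 + 4 + 4 = 12
N_2 = 4 + 12 + 12 = 28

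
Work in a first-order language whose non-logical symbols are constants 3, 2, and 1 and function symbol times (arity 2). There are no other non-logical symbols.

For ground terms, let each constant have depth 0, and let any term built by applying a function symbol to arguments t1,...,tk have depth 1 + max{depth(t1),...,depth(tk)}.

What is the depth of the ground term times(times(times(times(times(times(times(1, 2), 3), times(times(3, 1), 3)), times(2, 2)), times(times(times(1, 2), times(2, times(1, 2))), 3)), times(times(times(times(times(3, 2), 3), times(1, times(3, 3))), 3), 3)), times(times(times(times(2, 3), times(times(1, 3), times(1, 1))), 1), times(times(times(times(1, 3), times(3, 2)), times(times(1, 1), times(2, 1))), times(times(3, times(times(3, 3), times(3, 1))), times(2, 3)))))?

7

depth(times(1, 2)) = 1 + max(0, 0) = 1
depth(times(times(1, 2), 3)) = 1 + max(1, 0) = 2
depth(times(3, 1)) = 1 + max(0, 0) = 1
depth(times(times(3, 1), 3)) = 1 + max(1, 0) = 2
depth(times(times(times(1, 2), 3), times(times(3, 1), 3))) = 1 + max(2, 2) = 3
depth(times(2, 2)) = 1 + max(0, 0) = 1
depth(times(times(times(times(1, 2), 3), times(times(3, 1), 3)), times(2, 2))) = 1 + max(3, 1) = 4
depth(times(2, times(1, 2))) = 1 + max(0, 1) = 2
depth(times(times(1, 2), times(2, times(1, 2)))) = 1 + max(1, 2) = 3
depth(times(times(times(1, 2), times(2, times(1, 2))), 3)) = 1 + max(3, 0) = 4
depth(times(times(times(times(times(1, 2), 3), times(times(3, 1), 3)), times(2, 2)), times(times(times(1, 2), times(2, times(1, 2))), 3))) = 1 + max(4, 4) = 5
depth(times(3, 2)) = 1 + max(0, 0) = 1
depth(times(times(3, 2), 3)) = 1 + max(1, 0) = 2
depth(times(3, 3)) = 1 + max(0, 0) = 1
depth(times(1, times(3, 3))) = 1 + max(0, 1) = 2
depth(times(times(times(3, 2), 3), times(1, times(3, 3)))) = 1 + max(2, 2) = 3
depth(times(times(times(times(3, 2), 3), times(1, times(3, 3))), 3)) = 1 + max(3, 0) = 4
depth(times(times(times(times(times(3, 2), 3), times(1, times(3, 3))), 3), 3)) = 1 + max(4, 0) = 5
depth(times(times(times(times(times(times(1, 2), 3), times(times(3, 1), 3)), times(2, 2)), times(times(times(1, 2), times(2, times(1, 2))), 3)), times(times(times(times(times(3, 2), 3), times(1, times(3, 3))), 3), 3))) = 1 + max(5, 5) = 6
depth(times(2, 3)) = 1 + max(0, 0) = 1
depth(times(1, 3)) = 1 + max(0, 0) = 1
depth(times(1, 1)) = 1 + max(0, 0) = 1
depth(times(times(1, 3), times(1, 1))) = 1 + max(1, 1) = 2
depth(times(times(2, 3), times(times(1, 3), times(1, 1)))) = 1 + max(1, 2) = 3
depth(times(times(times(2, 3), times(times(1, 3), times(1, 1))), 1)) = 1 + max(3, 0) = 4
depth(times(times(1, 3), times(3, 2))) = 1 + max(1, 1) = 2
depth(times(2, 1)) = 1 + max(0, 0) = 1
depth(times(times(1, 1), times(2, 1))) = 1 + max(1, 1) = 2
depth(times(times(times(1, 3), times(3, 2)), times(times(1, 1), times(2, 1)))) = 1 + max(2, 2) = 3
depth(times(times(3, 3), times(3, 1))) = 1 + max(1, 1) = 2
depth(times(3, times(times(3, 3), times(3, 1)))) = 1 + max(0, 2) = 3
depth(times(times(3, times(times(3, 3), times(3, 1))), times(2, 3))) = 1 + max(3, 1) = 4
depth(times(times(times(times(1, 3), times(3, 2)), times(times(1, 1), times(2, 1))), times(times(3, times(times(3, 3), times(3, 1))), times(2, 3)))) = 1 + max(3, 4) = 5
depth(times(times(times(times(2, 3), times(times(1, 3), times(1, 1))), 1), times(times(times(times(1, 3), times(3, 2)), times(times(1, 1), times(2, 1))), times(times(3, times(times(3, 3), times(3, 1))), times(2, 3))))) = 1 + max(4, 5) = 6
depth(times(times(times(times(times(times(times(1, 2), 3), times(times(3, 1), 3)), times(2, 2)), times(times(times(1, 2), times(2, times(1, 2))), 3)), times(times(times(times(times(3, 2), 3), times(1, times(3, 3))), 3), 3)), times(times(times(times(2, 3), times(times(1, 3), times(1, 1))), 1), times(times(times(times(1, 3), times(3, 2)), times(times(1, 1), times(2, 1))), times(times(3, times(times(3, 3), times(3, 1))), times(2, 3)))))) = 1 + max(6, 6) = 7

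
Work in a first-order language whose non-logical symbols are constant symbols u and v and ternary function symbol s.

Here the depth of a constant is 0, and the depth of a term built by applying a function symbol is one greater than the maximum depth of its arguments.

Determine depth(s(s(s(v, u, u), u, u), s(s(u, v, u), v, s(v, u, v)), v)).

depth(s(v, u, u)) = 1 + max(0, 0, 0) = 1
depth(s(s(v, u, u), u, u)) = 1 + max(1, 0, 0) = 2
depth(s(u, v, u)) = 1 + max(0, 0, 0) = 1
depth(s(v, u, v)) = 1 + max(0, 0, 0) = 1
depth(s(s(u, v, u), v, s(v, u, v))) = 1 + max(1, 0, 1) = 2
depth(s(s(s(v, u, u), u, u), s(s(u, v, u), v, s(v, u, v)), v)) = 1 + max(2, 2, 0) = 3

3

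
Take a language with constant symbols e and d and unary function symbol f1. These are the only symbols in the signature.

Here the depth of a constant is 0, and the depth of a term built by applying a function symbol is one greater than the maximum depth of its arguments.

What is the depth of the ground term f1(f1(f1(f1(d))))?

4

depth(f1(d)) = 1 + depth(d) = 1 + 0 = 1
depth(f1(f1(d))) = 1 + depth(f1(d)) = 1 + 1 = 2
depth(f1(f1(f1(d)))) = 1 + depth(f1(f1(d))) = 1 + 2 = 3
depth(f1(f1(f1(f1(d))))) = 1 + depth(f1(f1(f1(d)))) = 1 + 3 = 4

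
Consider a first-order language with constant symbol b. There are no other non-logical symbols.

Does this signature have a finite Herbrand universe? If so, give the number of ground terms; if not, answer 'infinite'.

There are no function symbols, so the only ground term is the single constant.
The Herbrand universe is {b}, finite with 1 element.

1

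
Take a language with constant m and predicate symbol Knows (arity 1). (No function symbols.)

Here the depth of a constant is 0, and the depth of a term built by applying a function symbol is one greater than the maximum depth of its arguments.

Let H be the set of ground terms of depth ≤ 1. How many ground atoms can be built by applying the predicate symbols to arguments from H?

First count ground terms of depth ≤ 1.
With no function symbols every ground term is a constant, so there is exactly 1 ground term at every depth bound.
N_0 = 1
N_1 = 1
So |H| = 1.
Each predicate of arity r yields |H|^r ground atoms (one per choice of an r-tuple from H):
  Knows: 1
Total ground atoms: 1.

1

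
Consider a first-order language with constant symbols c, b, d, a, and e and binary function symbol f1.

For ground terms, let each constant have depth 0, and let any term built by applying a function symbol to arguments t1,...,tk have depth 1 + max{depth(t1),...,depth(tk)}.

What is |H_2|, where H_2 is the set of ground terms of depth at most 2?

905

Let N_k count ground terms of depth at most k. Each non-constant term of depth ≤ k is some function symbol applied to depth-≤(k−1) arguments, giving N_k = 5 + N_{k-1}^2.
N_0 = 5
N_1 = 5 + 5^2 = 30
N_2 = 5 + 30^2 = 905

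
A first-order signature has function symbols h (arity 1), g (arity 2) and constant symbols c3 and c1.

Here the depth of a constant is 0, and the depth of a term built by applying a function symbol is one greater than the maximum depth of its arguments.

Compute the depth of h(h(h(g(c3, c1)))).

depth(g(c3, c1)) = 1 + max(0, 0) = 1
depth(h(g(c3, c1))) = 1 + depth(g(c3, c1)) = 1 + 1 = 2
depth(h(h(g(c3, c1)))) = 1 + depth(h(g(c3, c1))) = 1 + 2 = 3
depth(h(h(h(g(c3, c1))))) = 1 + depth(h(h(g(c3, c1)))) = 1 + 3 = 4

4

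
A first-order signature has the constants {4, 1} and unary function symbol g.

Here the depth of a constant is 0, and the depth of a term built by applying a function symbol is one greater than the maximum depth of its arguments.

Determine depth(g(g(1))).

2

depth(g(1)) = 1 + depth(1) = 1 + 0 = 1
depth(g(g(1))) = 1 + depth(g(1)) = 1 + 1 = 2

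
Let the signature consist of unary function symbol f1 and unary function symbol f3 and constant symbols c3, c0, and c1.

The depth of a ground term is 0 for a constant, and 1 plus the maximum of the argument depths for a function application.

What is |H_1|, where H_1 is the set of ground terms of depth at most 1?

9

If N_k denotes the number of depth-≤k ground terms, the 3 constants give N_0 = 3, and each function symbol of arity r contributes N_{k-1}^r new terms at level k: N_k = 3 + N_{k-1} + N_{k-1}.
N_0 = 3
N_1 = 3 + 3 + 3 = 9
Explicitly: c3, c0, c1, f1(c3), f1(c0), f1(c1), f3(c3), f3(c0), f3(c1).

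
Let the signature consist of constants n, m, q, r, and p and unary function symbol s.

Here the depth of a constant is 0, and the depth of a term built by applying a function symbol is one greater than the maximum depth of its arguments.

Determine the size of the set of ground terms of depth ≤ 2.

Let N_k count ground terms of depth at most k. Each non-constant term of depth ≤ k is some function symbol applied to depth-≤(k−1) arguments, giving N_k = 5 + N_{k-1}.
N_0 = 5
N_1 = 5 + 5 = 10
N_2 = 5 + 10 = 15

15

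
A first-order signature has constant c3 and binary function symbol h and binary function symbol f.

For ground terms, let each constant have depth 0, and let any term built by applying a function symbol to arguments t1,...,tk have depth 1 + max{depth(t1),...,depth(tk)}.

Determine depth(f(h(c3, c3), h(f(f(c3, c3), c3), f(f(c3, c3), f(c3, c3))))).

depth(h(c3, c3)) = 1 + max(0, 0) = 1
depth(f(c3, c3)) = 1 + max(0, 0) = 1
depth(f(f(c3, c3), c3)) = 1 + max(1, 0) = 2
depth(f(f(c3, c3), f(c3, c3))) = 1 + max(1, 1) = 2
depth(h(f(f(c3, c3), c3), f(f(c3, c3), f(c3, c3)))) = 1 + max(2, 2) = 3
depth(f(h(c3, c3), h(f(f(c3, c3), c3), f(f(c3, c3), f(c3, c3))))) = 1 + max(1, 3) = 4

4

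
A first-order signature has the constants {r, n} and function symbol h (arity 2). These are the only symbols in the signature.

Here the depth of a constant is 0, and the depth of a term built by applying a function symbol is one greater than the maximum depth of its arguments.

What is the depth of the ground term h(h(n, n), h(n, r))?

2

depth(h(n, n)) = 1 + max(0, 0) = 1
depth(h(n, r)) = 1 + max(0, 0) = 1
depth(h(h(n, n), h(n, r))) = 1 + max(1, 1) = 2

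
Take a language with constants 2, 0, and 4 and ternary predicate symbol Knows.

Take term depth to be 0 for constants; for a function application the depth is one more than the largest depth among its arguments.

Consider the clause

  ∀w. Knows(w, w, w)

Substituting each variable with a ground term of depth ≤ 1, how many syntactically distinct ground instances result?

Ground terms of depth ≤ 1:
  With no function symbols every ground term is a constant, so there are exactly 3 ground terms at every depth bound.
  N_0 = 3
  N_1 = 3
  Explicitly: 2, 0, 4.
So there are 3 ground terms available for substitution.
The clause has 1 distinct variable (w), which appears in the body. In the free term algebra distinct substitutions yield syntactically distinct ground instances.
Number of ground instances = 3.

3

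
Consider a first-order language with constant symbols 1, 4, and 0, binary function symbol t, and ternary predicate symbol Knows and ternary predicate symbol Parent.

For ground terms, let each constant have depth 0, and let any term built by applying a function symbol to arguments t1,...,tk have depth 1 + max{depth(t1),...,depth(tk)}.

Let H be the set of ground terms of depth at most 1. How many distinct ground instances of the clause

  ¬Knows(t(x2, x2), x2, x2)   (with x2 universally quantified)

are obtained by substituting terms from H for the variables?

12

Ground terms of depth ≤ 1:
  Let N_k count ground terms of depth at most k. Each non-constant term of depth ≤ k is some function symbol applied to depth-≤(k−1) arguments, giving N_k = 3 + N_{k-1}^2.
  N_0 = 3
  N_1 = 3 + 3^2 = 12
  Explicitly: 1, 4, 0, t(1, 1), t(1, 4), t(1, 0), t(4, 1), t(4, 4), t(4, 0), t(0, 1), t(0, 4), t(0, 0).
So there are 12 ground terms available for substitution.
The variable x2 ranges independently over the available ground terms, and distinct assignments produce distinct instances.
Number of ground instances = 12.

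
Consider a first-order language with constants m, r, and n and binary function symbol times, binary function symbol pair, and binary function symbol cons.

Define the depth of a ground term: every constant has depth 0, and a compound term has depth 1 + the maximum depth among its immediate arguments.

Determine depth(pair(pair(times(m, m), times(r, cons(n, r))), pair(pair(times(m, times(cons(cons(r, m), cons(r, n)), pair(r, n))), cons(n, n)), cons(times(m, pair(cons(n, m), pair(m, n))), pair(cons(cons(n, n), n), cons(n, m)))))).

7

depth(times(m, m)) = 1 + max(0, 0) = 1
depth(cons(n, r)) = 1 + max(0, 0) = 1
depth(times(r, cons(n, r))) = 1 + max(0, 1) = 2
depth(pair(times(m, m), times(r, cons(n, r)))) = 1 + max(1, 2) = 3
depth(cons(r, m)) = 1 + max(0, 0) = 1
depth(cons(r, n)) = 1 + max(0, 0) = 1
depth(cons(cons(r, m), cons(r, n))) = 1 + max(1, 1) = 2
depth(pair(r, n)) = 1 + max(0, 0) = 1
depth(times(cons(cons(r, m), cons(r, n)), pair(r, n))) = 1 + max(2, 1) = 3
depth(times(m, times(cons(cons(r, m), cons(r, n)), pair(r, n)))) = 1 + max(0, 3) = 4
depth(cons(n, n)) = 1 + max(0, 0) = 1
depth(pair(times(m, times(cons(cons(r, m), cons(r, n)), pair(r, n))), cons(n, n))) = 1 + max(4, 1) = 5
depth(cons(n, m)) = 1 + max(0, 0) = 1
depth(pair(m, n)) = 1 + max(0, 0) = 1
depth(pair(cons(n, m), pair(m, n))) = 1 + max(1, 1) = 2
depth(times(m, pair(cons(n, m), pair(m, n)))) = 1 + max(0, 2) = 3
depth(cons(cons(n, n), n)) = 1 + max(1, 0) = 2
depth(pair(cons(cons(n, n), n), cons(n, m))) = 1 + max(2, 1) = 3
depth(cons(times(m, pair(cons(n, m), pair(m, n))), pair(cons(cons(n, n), n), cons(n, m)))) = 1 + max(3, 3) = 4
depth(pair(pair(times(m, times(cons(cons(r, m), cons(r, n)), pair(r, n))), cons(n, n)), cons(times(m, pair(cons(n, m), pair(m, n))), pair(cons(cons(n, n), n), cons(n, m))))) = 1 + max(5, 4) = 6
depth(pair(pair(times(m, m), times(r, cons(n, r))), pair(pair(times(m, times(cons(cons(r, m), cons(r, n)), pair(r, n))), cons(n, n)), cons(times(m, pair(cons(n, m), pair(m, n))), pair(cons(cons(n, n), n), cons(n, m)))))) = 1 + max(3, 6) = 7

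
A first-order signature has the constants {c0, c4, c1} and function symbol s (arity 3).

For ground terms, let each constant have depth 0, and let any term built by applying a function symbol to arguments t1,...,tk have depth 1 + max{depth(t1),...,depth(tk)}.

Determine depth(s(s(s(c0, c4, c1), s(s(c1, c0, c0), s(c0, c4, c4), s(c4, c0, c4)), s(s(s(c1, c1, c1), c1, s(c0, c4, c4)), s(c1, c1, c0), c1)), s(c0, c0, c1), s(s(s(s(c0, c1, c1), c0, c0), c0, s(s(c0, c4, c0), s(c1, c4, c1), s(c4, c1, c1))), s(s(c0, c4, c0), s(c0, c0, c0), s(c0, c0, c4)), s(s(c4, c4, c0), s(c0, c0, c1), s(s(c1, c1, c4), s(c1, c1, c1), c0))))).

depth(s(c0, c4, c1)) = 1 + max(0, 0, 0) = 1
depth(s(c1, c0, c0)) = 1 + max(0, 0, 0) = 1
depth(s(c0, c4, c4)) = 1 + max(0, 0, 0) = 1
depth(s(c4, c0, c4)) = 1 + max(0, 0, 0) = 1
depth(s(s(c1, c0, c0), s(c0, c4, c4), s(c4, c0, c4))) = 1 + max(1, 1, 1) = 2
depth(s(c1, c1, c1)) = 1 + max(0, 0, 0) = 1
depth(s(s(c1, c1, c1), c1, s(c0, c4, c4))) = 1 + max(1, 0, 1) = 2
depth(s(c1, c1, c0)) = 1 + max(0, 0, 0) = 1
depth(s(s(s(c1, c1, c1), c1, s(c0, c4, c4)), s(c1, c1, c0), c1)) = 1 + max(2, 1, 0) = 3
depth(s(s(c0, c4, c1), s(s(c1, c0, c0), s(c0, c4, c4), s(c4, c0, c4)), s(s(s(c1, c1, c1), c1, s(c0, c4, c4)), s(c1, c1, c0), c1))) = 1 + max(1, 2, 3) = 4
depth(s(c0, c0, c1)) = 1 + max(0, 0, 0) = 1
depth(s(c0, c1, c1)) = 1 + max(0, 0, 0) = 1
depth(s(s(c0, c1, c1), c0, c0)) = 1 + max(1, 0, 0) = 2
depth(s(c0, c4, c0)) = 1 + max(0, 0, 0) = 1
depth(s(c1, c4, c1)) = 1 + max(0, 0, 0) = 1
depth(s(c4, c1, c1)) = 1 + max(0, 0, 0) = 1
depth(s(s(c0, c4, c0), s(c1, c4, c1), s(c4, c1, c1))) = 1 + max(1, 1, 1) = 2
depth(s(s(s(c0, c1, c1), c0, c0), c0, s(s(c0, c4, c0), s(c1, c4, c1), s(c4, c1, c1)))) = 1 + max(2, 0, 2) = 3
depth(s(c0, c0, c0)) = 1 + max(0, 0, 0) = 1
depth(s(c0, c0, c4)) = 1 + max(0, 0, 0) = 1
depth(s(s(c0, c4, c0), s(c0, c0, c0), s(c0, c0, c4))) = 1 + max(1, 1, 1) = 2
depth(s(c4, c4, c0)) = 1 + max(0, 0, 0) = 1
depth(s(c1, c1, c4)) = 1 + max(0, 0, 0) = 1
depth(s(s(c1, c1, c4), s(c1, c1, c1), c0)) = 1 + max(1, 1, 0) = 2
depth(s(s(c4, c4, c0), s(c0, c0, c1), s(s(c1, c1, c4), s(c1, c1, c1), c0))) = 1 + max(1, 1, 2) = 3
depth(s(s(s(s(c0, c1, c1), c0, c0), c0, s(s(c0, c4, c0), s(c1, c4, c1), s(c4, c1, c1))), s(s(c0, c4, c0), s(c0, c0, c0), s(c0, c0, c4)), s(s(c4, c4, c0), s(c0, c0, c1), s(s(c1, c1, c4), s(c1, c1, c1), c0)))) = 1 + max(3, 2, 3) = 4
depth(s(s(s(c0, c4, c1), s(s(c1, c0, c0), s(c0, c4, c4), s(c4, c0, c4)), s(s(s(c1, c1, c1), c1, s(c0, c4, c4)), s(c1, c1, c0), c1)), s(c0, c0, c1), s(s(s(s(c0, c1, c1), c0, c0), c0, s(s(c0, c4, c0), s(c1, c4, c1), s(c4, c1, c1))), s(s(c0, c4, c0), s(c0, c0, c0), s(c0, c0, c4)), s(s(c4, c4, c0), s(c0, c0, c1), s(s(c1, c1, c4), s(c1, c1, c1), c0))))) = 1 + max(4, 1, 4) = 5

5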